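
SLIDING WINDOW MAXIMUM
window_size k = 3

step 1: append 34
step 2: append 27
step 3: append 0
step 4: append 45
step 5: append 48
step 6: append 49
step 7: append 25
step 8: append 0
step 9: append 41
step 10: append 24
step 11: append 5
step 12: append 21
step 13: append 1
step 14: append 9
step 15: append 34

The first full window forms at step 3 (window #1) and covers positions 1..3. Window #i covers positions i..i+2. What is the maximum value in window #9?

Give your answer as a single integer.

step 1: append 34 -> window=[34] (not full yet)
step 2: append 27 -> window=[34, 27] (not full yet)
step 3: append 0 -> window=[34, 27, 0] -> max=34
step 4: append 45 -> window=[27, 0, 45] -> max=45
step 5: append 48 -> window=[0, 45, 48] -> max=48
step 6: append 49 -> window=[45, 48, 49] -> max=49
step 7: append 25 -> window=[48, 49, 25] -> max=49
step 8: append 0 -> window=[49, 25, 0] -> max=49
step 9: append 41 -> window=[25, 0, 41] -> max=41
step 10: append 24 -> window=[0, 41, 24] -> max=41
step 11: append 5 -> window=[41, 24, 5] -> max=41
Window #9 max = 41

Answer: 41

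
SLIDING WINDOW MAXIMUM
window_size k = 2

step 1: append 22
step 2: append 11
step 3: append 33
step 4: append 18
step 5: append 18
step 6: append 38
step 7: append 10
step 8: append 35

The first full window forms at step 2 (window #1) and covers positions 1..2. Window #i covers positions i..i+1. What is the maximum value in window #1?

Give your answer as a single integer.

step 1: append 22 -> window=[22] (not full yet)
step 2: append 11 -> window=[22, 11] -> max=22
Window #1 max = 22

Answer: 22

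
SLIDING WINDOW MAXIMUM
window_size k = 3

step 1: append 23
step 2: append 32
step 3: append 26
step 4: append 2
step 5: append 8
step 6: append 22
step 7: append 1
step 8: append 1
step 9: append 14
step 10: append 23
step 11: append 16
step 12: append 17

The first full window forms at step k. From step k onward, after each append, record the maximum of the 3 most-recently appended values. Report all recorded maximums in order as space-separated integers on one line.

Answer: 32 32 26 22 22 22 14 23 23 23

Derivation:
step 1: append 23 -> window=[23] (not full yet)
step 2: append 32 -> window=[23, 32] (not full yet)
step 3: append 26 -> window=[23, 32, 26] -> max=32
step 4: append 2 -> window=[32, 26, 2] -> max=32
step 5: append 8 -> window=[26, 2, 8] -> max=26
step 6: append 22 -> window=[2, 8, 22] -> max=22
step 7: append 1 -> window=[8, 22, 1] -> max=22
step 8: append 1 -> window=[22, 1, 1] -> max=22
step 9: append 14 -> window=[1, 1, 14] -> max=14
step 10: append 23 -> window=[1, 14, 23] -> max=23
step 11: append 16 -> window=[14, 23, 16] -> max=23
step 12: append 17 -> window=[23, 16, 17] -> max=23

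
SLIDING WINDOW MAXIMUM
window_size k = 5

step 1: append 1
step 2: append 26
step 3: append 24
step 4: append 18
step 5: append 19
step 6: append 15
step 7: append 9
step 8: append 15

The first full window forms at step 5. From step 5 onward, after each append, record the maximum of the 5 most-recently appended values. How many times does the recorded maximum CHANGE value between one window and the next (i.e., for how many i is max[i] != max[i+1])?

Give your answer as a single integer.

step 1: append 1 -> window=[1] (not full yet)
step 2: append 26 -> window=[1, 26] (not full yet)
step 3: append 24 -> window=[1, 26, 24] (not full yet)
step 4: append 18 -> window=[1, 26, 24, 18] (not full yet)
step 5: append 19 -> window=[1, 26, 24, 18, 19] -> max=26
step 6: append 15 -> window=[26, 24, 18, 19, 15] -> max=26
step 7: append 9 -> window=[24, 18, 19, 15, 9] -> max=24
step 8: append 15 -> window=[18, 19, 15, 9, 15] -> max=19
Recorded maximums: 26 26 24 19
Changes between consecutive maximums: 2

Answer: 2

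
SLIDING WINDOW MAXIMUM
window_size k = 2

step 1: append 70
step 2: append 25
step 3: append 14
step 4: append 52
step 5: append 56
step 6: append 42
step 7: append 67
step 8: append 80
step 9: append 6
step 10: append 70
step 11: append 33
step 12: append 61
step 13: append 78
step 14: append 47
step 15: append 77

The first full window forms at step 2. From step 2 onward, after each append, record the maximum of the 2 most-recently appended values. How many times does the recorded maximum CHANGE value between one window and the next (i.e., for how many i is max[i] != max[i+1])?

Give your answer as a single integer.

step 1: append 70 -> window=[70] (not full yet)
step 2: append 25 -> window=[70, 25] -> max=70
step 3: append 14 -> window=[25, 14] -> max=25
step 4: append 52 -> window=[14, 52] -> max=52
step 5: append 56 -> window=[52, 56] -> max=56
step 6: append 42 -> window=[56, 42] -> max=56
step 7: append 67 -> window=[42, 67] -> max=67
step 8: append 80 -> window=[67, 80] -> max=80
step 9: append 6 -> window=[80, 6] -> max=80
step 10: append 70 -> window=[6, 70] -> max=70
step 11: append 33 -> window=[70, 33] -> max=70
step 12: append 61 -> window=[33, 61] -> max=61
step 13: append 78 -> window=[61, 78] -> max=78
step 14: append 47 -> window=[78, 47] -> max=78
step 15: append 77 -> window=[47, 77] -> max=77
Recorded maximums: 70 25 52 56 56 67 80 80 70 70 61 78 78 77
Changes between consecutive maximums: 9

Answer: 9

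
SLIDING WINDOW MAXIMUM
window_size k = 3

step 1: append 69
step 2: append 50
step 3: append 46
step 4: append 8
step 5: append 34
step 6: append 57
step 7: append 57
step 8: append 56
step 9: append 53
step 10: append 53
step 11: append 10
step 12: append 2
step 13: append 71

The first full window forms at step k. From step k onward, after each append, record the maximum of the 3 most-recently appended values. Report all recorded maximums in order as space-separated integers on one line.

step 1: append 69 -> window=[69] (not full yet)
step 2: append 50 -> window=[69, 50] (not full yet)
step 3: append 46 -> window=[69, 50, 46] -> max=69
step 4: append 8 -> window=[50, 46, 8] -> max=50
step 5: append 34 -> window=[46, 8, 34] -> max=46
step 6: append 57 -> window=[8, 34, 57] -> max=57
step 7: append 57 -> window=[34, 57, 57] -> max=57
step 8: append 56 -> window=[57, 57, 56] -> max=57
step 9: append 53 -> window=[57, 56, 53] -> max=57
step 10: append 53 -> window=[56, 53, 53] -> max=56
step 11: append 10 -> window=[53, 53, 10] -> max=53
step 12: append 2 -> window=[53, 10, 2] -> max=53
step 13: append 71 -> window=[10, 2, 71] -> max=71

Answer: 69 50 46 57 57 57 57 56 53 53 71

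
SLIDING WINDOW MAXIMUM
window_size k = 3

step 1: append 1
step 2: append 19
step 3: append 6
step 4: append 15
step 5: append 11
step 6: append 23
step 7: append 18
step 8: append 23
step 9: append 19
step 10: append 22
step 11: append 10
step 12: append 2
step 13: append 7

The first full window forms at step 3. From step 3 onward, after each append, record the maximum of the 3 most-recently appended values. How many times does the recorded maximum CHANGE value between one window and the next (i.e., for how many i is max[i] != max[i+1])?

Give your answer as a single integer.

step 1: append 1 -> window=[1] (not full yet)
step 2: append 19 -> window=[1, 19] (not full yet)
step 3: append 6 -> window=[1, 19, 6] -> max=19
step 4: append 15 -> window=[19, 6, 15] -> max=19
step 5: append 11 -> window=[6, 15, 11] -> max=15
step 6: append 23 -> window=[15, 11, 23] -> max=23
step 7: append 18 -> window=[11, 23, 18] -> max=23
step 8: append 23 -> window=[23, 18, 23] -> max=23
step 9: append 19 -> window=[18, 23, 19] -> max=23
step 10: append 22 -> window=[23, 19, 22] -> max=23
step 11: append 10 -> window=[19, 22, 10] -> max=22
step 12: append 2 -> window=[22, 10, 2] -> max=22
step 13: append 7 -> window=[10, 2, 7] -> max=10
Recorded maximums: 19 19 15 23 23 23 23 23 22 22 10
Changes between consecutive maximums: 4

Answer: 4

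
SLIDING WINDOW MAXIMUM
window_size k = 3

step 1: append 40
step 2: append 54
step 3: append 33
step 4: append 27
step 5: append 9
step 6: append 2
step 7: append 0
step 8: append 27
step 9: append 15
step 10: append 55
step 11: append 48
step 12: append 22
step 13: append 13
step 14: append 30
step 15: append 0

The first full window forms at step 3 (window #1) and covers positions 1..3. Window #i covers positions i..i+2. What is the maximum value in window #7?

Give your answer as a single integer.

Answer: 27

Derivation:
step 1: append 40 -> window=[40] (not full yet)
step 2: append 54 -> window=[40, 54] (not full yet)
step 3: append 33 -> window=[40, 54, 33] -> max=54
step 4: append 27 -> window=[54, 33, 27] -> max=54
step 5: append 9 -> window=[33, 27, 9] -> max=33
step 6: append 2 -> window=[27, 9, 2] -> max=27
step 7: append 0 -> window=[9, 2, 0] -> max=9
step 8: append 27 -> window=[2, 0, 27] -> max=27
step 9: append 15 -> window=[0, 27, 15] -> max=27
Window #7 max = 27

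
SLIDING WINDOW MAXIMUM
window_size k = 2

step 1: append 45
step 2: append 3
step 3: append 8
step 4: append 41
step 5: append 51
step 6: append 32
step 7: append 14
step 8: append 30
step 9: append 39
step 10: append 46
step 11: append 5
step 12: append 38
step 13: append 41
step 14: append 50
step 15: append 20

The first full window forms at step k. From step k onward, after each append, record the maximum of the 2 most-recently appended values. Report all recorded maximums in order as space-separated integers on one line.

Answer: 45 8 41 51 51 32 30 39 46 46 38 41 50 50

Derivation:
step 1: append 45 -> window=[45] (not full yet)
step 2: append 3 -> window=[45, 3] -> max=45
step 3: append 8 -> window=[3, 8] -> max=8
step 4: append 41 -> window=[8, 41] -> max=41
step 5: append 51 -> window=[41, 51] -> max=51
step 6: append 32 -> window=[51, 32] -> max=51
step 7: append 14 -> window=[32, 14] -> max=32
step 8: append 30 -> window=[14, 30] -> max=30
step 9: append 39 -> window=[30, 39] -> max=39
step 10: append 46 -> window=[39, 46] -> max=46
step 11: append 5 -> window=[46, 5] -> max=46
step 12: append 38 -> window=[5, 38] -> max=38
step 13: append 41 -> window=[38, 41] -> max=41
step 14: append 50 -> window=[41, 50] -> max=50
step 15: append 20 -> window=[50, 20] -> max=50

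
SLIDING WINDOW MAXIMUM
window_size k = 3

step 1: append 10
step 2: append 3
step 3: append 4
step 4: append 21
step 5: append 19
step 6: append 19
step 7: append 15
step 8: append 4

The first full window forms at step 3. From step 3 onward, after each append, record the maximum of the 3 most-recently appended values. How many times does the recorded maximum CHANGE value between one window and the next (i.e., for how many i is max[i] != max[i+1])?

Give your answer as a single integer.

Answer: 2

Derivation:
step 1: append 10 -> window=[10] (not full yet)
step 2: append 3 -> window=[10, 3] (not full yet)
step 3: append 4 -> window=[10, 3, 4] -> max=10
step 4: append 21 -> window=[3, 4, 21] -> max=21
step 5: append 19 -> window=[4, 21, 19] -> max=21
step 6: append 19 -> window=[21, 19, 19] -> max=21
step 7: append 15 -> window=[19, 19, 15] -> max=19
step 8: append 4 -> window=[19, 15, 4] -> max=19
Recorded maximums: 10 21 21 21 19 19
Changes between consecutive maximums: 2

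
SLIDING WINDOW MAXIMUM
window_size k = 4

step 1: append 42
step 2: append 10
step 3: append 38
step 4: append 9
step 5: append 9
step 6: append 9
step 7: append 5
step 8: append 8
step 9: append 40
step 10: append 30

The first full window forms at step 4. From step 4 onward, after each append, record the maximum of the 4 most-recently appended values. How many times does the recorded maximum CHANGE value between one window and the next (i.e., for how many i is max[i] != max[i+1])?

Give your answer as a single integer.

Answer: 3

Derivation:
step 1: append 42 -> window=[42] (not full yet)
step 2: append 10 -> window=[42, 10] (not full yet)
step 3: append 38 -> window=[42, 10, 38] (not full yet)
step 4: append 9 -> window=[42, 10, 38, 9] -> max=42
step 5: append 9 -> window=[10, 38, 9, 9] -> max=38
step 6: append 9 -> window=[38, 9, 9, 9] -> max=38
step 7: append 5 -> window=[9, 9, 9, 5] -> max=9
step 8: append 8 -> window=[9, 9, 5, 8] -> max=9
step 9: append 40 -> window=[9, 5, 8, 40] -> max=40
step 10: append 30 -> window=[5, 8, 40, 30] -> max=40
Recorded maximums: 42 38 38 9 9 40 40
Changes between consecutive maximums: 3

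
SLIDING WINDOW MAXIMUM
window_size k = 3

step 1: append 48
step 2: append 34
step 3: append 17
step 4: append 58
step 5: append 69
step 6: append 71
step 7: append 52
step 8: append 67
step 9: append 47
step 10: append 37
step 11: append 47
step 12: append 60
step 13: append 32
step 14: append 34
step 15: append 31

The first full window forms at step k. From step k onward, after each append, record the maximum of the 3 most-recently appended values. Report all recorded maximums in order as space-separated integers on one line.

Answer: 48 58 69 71 71 71 67 67 47 60 60 60 34

Derivation:
step 1: append 48 -> window=[48] (not full yet)
step 2: append 34 -> window=[48, 34] (not full yet)
step 3: append 17 -> window=[48, 34, 17] -> max=48
step 4: append 58 -> window=[34, 17, 58] -> max=58
step 5: append 69 -> window=[17, 58, 69] -> max=69
step 6: append 71 -> window=[58, 69, 71] -> max=71
step 7: append 52 -> window=[69, 71, 52] -> max=71
step 8: append 67 -> window=[71, 52, 67] -> max=71
step 9: append 47 -> window=[52, 67, 47] -> max=67
step 10: append 37 -> window=[67, 47, 37] -> max=67
step 11: append 47 -> window=[47, 37, 47] -> max=47
step 12: append 60 -> window=[37, 47, 60] -> max=60
step 13: append 32 -> window=[47, 60, 32] -> max=60
step 14: append 34 -> window=[60, 32, 34] -> max=60
step 15: append 31 -> window=[32, 34, 31] -> max=34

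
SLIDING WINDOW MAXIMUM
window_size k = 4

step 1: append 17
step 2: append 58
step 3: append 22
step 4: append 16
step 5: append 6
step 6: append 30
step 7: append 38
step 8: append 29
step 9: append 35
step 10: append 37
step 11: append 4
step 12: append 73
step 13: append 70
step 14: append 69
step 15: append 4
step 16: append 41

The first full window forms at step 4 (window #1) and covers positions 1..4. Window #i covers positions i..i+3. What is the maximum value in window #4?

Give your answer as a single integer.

Answer: 38

Derivation:
step 1: append 17 -> window=[17] (not full yet)
step 2: append 58 -> window=[17, 58] (not full yet)
step 3: append 22 -> window=[17, 58, 22] (not full yet)
step 4: append 16 -> window=[17, 58, 22, 16] -> max=58
step 5: append 6 -> window=[58, 22, 16, 6] -> max=58
step 6: append 30 -> window=[22, 16, 6, 30] -> max=30
step 7: append 38 -> window=[16, 6, 30, 38] -> max=38
Window #4 max = 38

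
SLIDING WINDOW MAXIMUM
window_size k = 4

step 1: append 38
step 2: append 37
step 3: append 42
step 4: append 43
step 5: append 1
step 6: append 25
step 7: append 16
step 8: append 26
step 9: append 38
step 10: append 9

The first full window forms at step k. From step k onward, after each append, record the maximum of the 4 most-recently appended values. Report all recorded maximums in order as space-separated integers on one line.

Answer: 43 43 43 43 26 38 38

Derivation:
step 1: append 38 -> window=[38] (not full yet)
step 2: append 37 -> window=[38, 37] (not full yet)
step 3: append 42 -> window=[38, 37, 42] (not full yet)
step 4: append 43 -> window=[38, 37, 42, 43] -> max=43
step 5: append 1 -> window=[37, 42, 43, 1] -> max=43
step 6: append 25 -> window=[42, 43, 1, 25] -> max=43
step 7: append 16 -> window=[43, 1, 25, 16] -> max=43
step 8: append 26 -> window=[1, 25, 16, 26] -> max=26
step 9: append 38 -> window=[25, 16, 26, 38] -> max=38
step 10: append 9 -> window=[16, 26, 38, 9] -> max=38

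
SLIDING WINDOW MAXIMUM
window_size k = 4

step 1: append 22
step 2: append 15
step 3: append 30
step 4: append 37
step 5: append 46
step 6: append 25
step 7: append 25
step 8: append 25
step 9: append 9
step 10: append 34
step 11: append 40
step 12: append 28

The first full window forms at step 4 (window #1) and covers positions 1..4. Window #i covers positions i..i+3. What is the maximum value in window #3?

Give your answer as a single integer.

Answer: 46

Derivation:
step 1: append 22 -> window=[22] (not full yet)
step 2: append 15 -> window=[22, 15] (not full yet)
step 3: append 30 -> window=[22, 15, 30] (not full yet)
step 4: append 37 -> window=[22, 15, 30, 37] -> max=37
step 5: append 46 -> window=[15, 30, 37, 46] -> max=46
step 6: append 25 -> window=[30, 37, 46, 25] -> max=46
Window #3 max = 46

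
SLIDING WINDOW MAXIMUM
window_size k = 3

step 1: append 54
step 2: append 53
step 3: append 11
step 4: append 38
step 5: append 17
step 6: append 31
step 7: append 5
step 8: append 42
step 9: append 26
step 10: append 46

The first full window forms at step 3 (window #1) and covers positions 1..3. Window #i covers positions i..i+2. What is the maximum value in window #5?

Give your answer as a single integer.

Answer: 31

Derivation:
step 1: append 54 -> window=[54] (not full yet)
step 2: append 53 -> window=[54, 53] (not full yet)
step 3: append 11 -> window=[54, 53, 11] -> max=54
step 4: append 38 -> window=[53, 11, 38] -> max=53
step 5: append 17 -> window=[11, 38, 17] -> max=38
step 6: append 31 -> window=[38, 17, 31] -> max=38
step 7: append 5 -> window=[17, 31, 5] -> max=31
Window #5 max = 31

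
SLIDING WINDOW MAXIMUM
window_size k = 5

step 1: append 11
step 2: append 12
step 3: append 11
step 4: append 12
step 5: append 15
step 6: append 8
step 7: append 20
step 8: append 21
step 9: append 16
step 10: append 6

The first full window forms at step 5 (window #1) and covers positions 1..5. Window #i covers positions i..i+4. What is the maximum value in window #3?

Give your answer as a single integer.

Answer: 20

Derivation:
step 1: append 11 -> window=[11] (not full yet)
step 2: append 12 -> window=[11, 12] (not full yet)
step 3: append 11 -> window=[11, 12, 11] (not full yet)
step 4: append 12 -> window=[11, 12, 11, 12] (not full yet)
step 5: append 15 -> window=[11, 12, 11, 12, 15] -> max=15
step 6: append 8 -> window=[12, 11, 12, 15, 8] -> max=15
step 7: append 20 -> window=[11, 12, 15, 8, 20] -> max=20
Window #3 max = 20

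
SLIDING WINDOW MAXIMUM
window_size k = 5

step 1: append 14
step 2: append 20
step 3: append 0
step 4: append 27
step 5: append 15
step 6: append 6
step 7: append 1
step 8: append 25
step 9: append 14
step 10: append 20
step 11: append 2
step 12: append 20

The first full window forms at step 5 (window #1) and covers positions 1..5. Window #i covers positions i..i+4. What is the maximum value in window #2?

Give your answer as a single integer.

step 1: append 14 -> window=[14] (not full yet)
step 2: append 20 -> window=[14, 20] (not full yet)
step 3: append 0 -> window=[14, 20, 0] (not full yet)
step 4: append 27 -> window=[14, 20, 0, 27] (not full yet)
step 5: append 15 -> window=[14, 20, 0, 27, 15] -> max=27
step 6: append 6 -> window=[20, 0, 27, 15, 6] -> max=27
Window #2 max = 27

Answer: 27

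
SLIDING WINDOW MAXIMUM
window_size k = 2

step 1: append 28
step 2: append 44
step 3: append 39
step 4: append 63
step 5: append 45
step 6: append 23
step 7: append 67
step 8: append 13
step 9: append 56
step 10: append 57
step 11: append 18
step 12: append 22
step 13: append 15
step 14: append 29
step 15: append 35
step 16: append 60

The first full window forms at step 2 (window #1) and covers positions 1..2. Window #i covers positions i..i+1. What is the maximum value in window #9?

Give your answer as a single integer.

step 1: append 28 -> window=[28] (not full yet)
step 2: append 44 -> window=[28, 44] -> max=44
step 3: append 39 -> window=[44, 39] -> max=44
step 4: append 63 -> window=[39, 63] -> max=63
step 5: append 45 -> window=[63, 45] -> max=63
step 6: append 23 -> window=[45, 23] -> max=45
step 7: append 67 -> window=[23, 67] -> max=67
step 8: append 13 -> window=[67, 13] -> max=67
step 9: append 56 -> window=[13, 56] -> max=56
step 10: append 57 -> window=[56, 57] -> max=57
Window #9 max = 57

Answer: 57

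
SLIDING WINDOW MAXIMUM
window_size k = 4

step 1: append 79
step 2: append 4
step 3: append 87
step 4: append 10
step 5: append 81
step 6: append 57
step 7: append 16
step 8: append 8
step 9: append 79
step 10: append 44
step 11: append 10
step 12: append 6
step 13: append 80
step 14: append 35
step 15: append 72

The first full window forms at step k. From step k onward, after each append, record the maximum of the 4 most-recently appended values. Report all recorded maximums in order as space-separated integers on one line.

step 1: append 79 -> window=[79] (not full yet)
step 2: append 4 -> window=[79, 4] (not full yet)
step 3: append 87 -> window=[79, 4, 87] (not full yet)
step 4: append 10 -> window=[79, 4, 87, 10] -> max=87
step 5: append 81 -> window=[4, 87, 10, 81] -> max=87
step 6: append 57 -> window=[87, 10, 81, 57] -> max=87
step 7: append 16 -> window=[10, 81, 57, 16] -> max=81
step 8: append 8 -> window=[81, 57, 16, 8] -> max=81
step 9: append 79 -> window=[57, 16, 8, 79] -> max=79
step 10: append 44 -> window=[16, 8, 79, 44] -> max=79
step 11: append 10 -> window=[8, 79, 44, 10] -> max=79
step 12: append 6 -> window=[79, 44, 10, 6] -> max=79
step 13: append 80 -> window=[44, 10, 6, 80] -> max=80
step 14: append 35 -> window=[10, 6, 80, 35] -> max=80
step 15: append 72 -> window=[6, 80, 35, 72] -> max=80

Answer: 87 87 87 81 81 79 79 79 79 80 80 80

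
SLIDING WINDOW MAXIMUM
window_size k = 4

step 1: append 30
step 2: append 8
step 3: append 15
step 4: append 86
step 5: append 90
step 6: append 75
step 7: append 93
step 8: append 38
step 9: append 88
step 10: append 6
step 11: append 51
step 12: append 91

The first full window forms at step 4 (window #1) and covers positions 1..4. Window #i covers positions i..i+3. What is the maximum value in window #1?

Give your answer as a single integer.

Answer: 86

Derivation:
step 1: append 30 -> window=[30] (not full yet)
step 2: append 8 -> window=[30, 8] (not full yet)
step 3: append 15 -> window=[30, 8, 15] (not full yet)
step 4: append 86 -> window=[30, 8, 15, 86] -> max=86
Window #1 max = 86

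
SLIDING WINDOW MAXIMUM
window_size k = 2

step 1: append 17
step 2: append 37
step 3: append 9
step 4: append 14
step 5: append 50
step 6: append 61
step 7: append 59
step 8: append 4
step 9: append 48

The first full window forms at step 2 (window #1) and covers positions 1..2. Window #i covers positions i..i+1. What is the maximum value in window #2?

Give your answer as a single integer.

Answer: 37

Derivation:
step 1: append 17 -> window=[17] (not full yet)
step 2: append 37 -> window=[17, 37] -> max=37
step 3: append 9 -> window=[37, 9] -> max=37
Window #2 max = 37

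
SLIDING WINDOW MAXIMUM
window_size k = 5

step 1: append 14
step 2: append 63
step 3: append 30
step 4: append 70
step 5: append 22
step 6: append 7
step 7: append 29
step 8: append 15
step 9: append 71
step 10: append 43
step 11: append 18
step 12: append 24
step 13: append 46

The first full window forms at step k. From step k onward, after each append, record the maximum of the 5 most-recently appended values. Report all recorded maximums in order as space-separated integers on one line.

Answer: 70 70 70 70 71 71 71 71 71

Derivation:
step 1: append 14 -> window=[14] (not full yet)
step 2: append 63 -> window=[14, 63] (not full yet)
step 3: append 30 -> window=[14, 63, 30] (not full yet)
step 4: append 70 -> window=[14, 63, 30, 70] (not full yet)
step 5: append 22 -> window=[14, 63, 30, 70, 22] -> max=70
step 6: append 7 -> window=[63, 30, 70, 22, 7] -> max=70
step 7: append 29 -> window=[30, 70, 22, 7, 29] -> max=70
step 8: append 15 -> window=[70, 22, 7, 29, 15] -> max=70
step 9: append 71 -> window=[22, 7, 29, 15, 71] -> max=71
step 10: append 43 -> window=[7, 29, 15, 71, 43] -> max=71
step 11: append 18 -> window=[29, 15, 71, 43, 18] -> max=71
step 12: append 24 -> window=[15, 71, 43, 18, 24] -> max=71
step 13: append 46 -> window=[71, 43, 18, 24, 46] -> max=71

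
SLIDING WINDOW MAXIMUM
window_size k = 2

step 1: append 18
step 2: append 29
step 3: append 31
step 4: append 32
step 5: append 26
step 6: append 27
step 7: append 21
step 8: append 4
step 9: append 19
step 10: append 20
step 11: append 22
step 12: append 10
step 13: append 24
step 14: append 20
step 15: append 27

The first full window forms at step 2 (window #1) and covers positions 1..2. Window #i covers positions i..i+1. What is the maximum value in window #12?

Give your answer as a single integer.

Answer: 24

Derivation:
step 1: append 18 -> window=[18] (not full yet)
step 2: append 29 -> window=[18, 29] -> max=29
step 3: append 31 -> window=[29, 31] -> max=31
step 4: append 32 -> window=[31, 32] -> max=32
step 5: append 26 -> window=[32, 26] -> max=32
step 6: append 27 -> window=[26, 27] -> max=27
step 7: append 21 -> window=[27, 21] -> max=27
step 8: append 4 -> window=[21, 4] -> max=21
step 9: append 19 -> window=[4, 19] -> max=19
step 10: append 20 -> window=[19, 20] -> max=20
step 11: append 22 -> window=[20, 22] -> max=22
step 12: append 10 -> window=[22, 10] -> max=22
step 13: append 24 -> window=[10, 24] -> max=24
Window #12 max = 24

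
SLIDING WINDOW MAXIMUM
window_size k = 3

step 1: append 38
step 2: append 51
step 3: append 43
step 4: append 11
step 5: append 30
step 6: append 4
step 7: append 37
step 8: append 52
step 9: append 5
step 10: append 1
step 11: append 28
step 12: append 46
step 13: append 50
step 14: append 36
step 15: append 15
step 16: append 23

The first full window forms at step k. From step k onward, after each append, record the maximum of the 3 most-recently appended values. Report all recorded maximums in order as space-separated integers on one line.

Answer: 51 51 43 30 37 52 52 52 28 46 50 50 50 36

Derivation:
step 1: append 38 -> window=[38] (not full yet)
step 2: append 51 -> window=[38, 51] (not full yet)
step 3: append 43 -> window=[38, 51, 43] -> max=51
step 4: append 11 -> window=[51, 43, 11] -> max=51
step 5: append 30 -> window=[43, 11, 30] -> max=43
step 6: append 4 -> window=[11, 30, 4] -> max=30
step 7: append 37 -> window=[30, 4, 37] -> max=37
step 8: append 52 -> window=[4, 37, 52] -> max=52
step 9: append 5 -> window=[37, 52, 5] -> max=52
step 10: append 1 -> window=[52, 5, 1] -> max=52
step 11: append 28 -> window=[5, 1, 28] -> max=28
step 12: append 46 -> window=[1, 28, 46] -> max=46
step 13: append 50 -> window=[28, 46, 50] -> max=50
step 14: append 36 -> window=[46, 50, 36] -> max=50
step 15: append 15 -> window=[50, 36, 15] -> max=50
step 16: append 23 -> window=[36, 15, 23] -> max=36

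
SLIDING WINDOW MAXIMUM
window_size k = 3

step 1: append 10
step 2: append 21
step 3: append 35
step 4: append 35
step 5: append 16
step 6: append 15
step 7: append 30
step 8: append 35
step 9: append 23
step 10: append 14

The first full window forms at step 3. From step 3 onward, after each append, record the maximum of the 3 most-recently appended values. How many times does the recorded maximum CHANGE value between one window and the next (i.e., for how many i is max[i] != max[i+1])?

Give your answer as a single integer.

Answer: 2

Derivation:
step 1: append 10 -> window=[10] (not full yet)
step 2: append 21 -> window=[10, 21] (not full yet)
step 3: append 35 -> window=[10, 21, 35] -> max=35
step 4: append 35 -> window=[21, 35, 35] -> max=35
step 5: append 16 -> window=[35, 35, 16] -> max=35
step 6: append 15 -> window=[35, 16, 15] -> max=35
step 7: append 30 -> window=[16, 15, 30] -> max=30
step 8: append 35 -> window=[15, 30, 35] -> max=35
step 9: append 23 -> window=[30, 35, 23] -> max=35
step 10: append 14 -> window=[35, 23, 14] -> max=35
Recorded maximums: 35 35 35 35 30 35 35 35
Changes between consecutive maximums: 2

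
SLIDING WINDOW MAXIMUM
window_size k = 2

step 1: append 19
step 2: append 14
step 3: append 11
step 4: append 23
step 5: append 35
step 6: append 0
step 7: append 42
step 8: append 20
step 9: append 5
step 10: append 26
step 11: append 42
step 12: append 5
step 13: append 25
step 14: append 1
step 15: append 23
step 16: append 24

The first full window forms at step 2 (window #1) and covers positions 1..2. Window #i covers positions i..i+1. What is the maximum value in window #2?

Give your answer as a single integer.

Answer: 14

Derivation:
step 1: append 19 -> window=[19] (not full yet)
step 2: append 14 -> window=[19, 14] -> max=19
step 3: append 11 -> window=[14, 11] -> max=14
Window #2 max = 14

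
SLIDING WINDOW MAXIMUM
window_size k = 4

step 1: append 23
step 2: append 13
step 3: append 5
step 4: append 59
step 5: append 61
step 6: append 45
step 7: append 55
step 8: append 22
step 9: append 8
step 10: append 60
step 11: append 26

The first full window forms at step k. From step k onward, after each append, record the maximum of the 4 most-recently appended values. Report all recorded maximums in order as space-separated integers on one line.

step 1: append 23 -> window=[23] (not full yet)
step 2: append 13 -> window=[23, 13] (not full yet)
step 3: append 5 -> window=[23, 13, 5] (not full yet)
step 4: append 59 -> window=[23, 13, 5, 59] -> max=59
step 5: append 61 -> window=[13, 5, 59, 61] -> max=61
step 6: append 45 -> window=[5, 59, 61, 45] -> max=61
step 7: append 55 -> window=[59, 61, 45, 55] -> max=61
step 8: append 22 -> window=[61, 45, 55, 22] -> max=61
step 9: append 8 -> window=[45, 55, 22, 8] -> max=55
step 10: append 60 -> window=[55, 22, 8, 60] -> max=60
step 11: append 26 -> window=[22, 8, 60, 26] -> max=60

Answer: 59 61 61 61 61 55 60 60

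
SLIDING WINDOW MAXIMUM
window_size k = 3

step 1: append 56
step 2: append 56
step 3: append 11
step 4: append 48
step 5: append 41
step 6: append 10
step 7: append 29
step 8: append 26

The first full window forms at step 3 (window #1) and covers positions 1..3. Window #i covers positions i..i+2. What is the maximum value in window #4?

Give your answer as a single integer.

Answer: 48

Derivation:
step 1: append 56 -> window=[56] (not full yet)
step 2: append 56 -> window=[56, 56] (not full yet)
step 3: append 11 -> window=[56, 56, 11] -> max=56
step 4: append 48 -> window=[56, 11, 48] -> max=56
step 5: append 41 -> window=[11, 48, 41] -> max=48
step 6: append 10 -> window=[48, 41, 10] -> max=48
Window #4 max = 48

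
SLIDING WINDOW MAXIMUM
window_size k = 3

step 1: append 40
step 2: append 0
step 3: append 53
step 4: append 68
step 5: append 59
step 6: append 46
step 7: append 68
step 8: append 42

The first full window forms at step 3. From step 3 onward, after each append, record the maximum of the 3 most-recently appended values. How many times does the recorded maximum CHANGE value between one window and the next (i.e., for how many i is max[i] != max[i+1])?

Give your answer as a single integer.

Answer: 1

Derivation:
step 1: append 40 -> window=[40] (not full yet)
step 2: append 0 -> window=[40, 0] (not full yet)
step 3: append 53 -> window=[40, 0, 53] -> max=53
step 4: append 68 -> window=[0, 53, 68] -> max=68
step 5: append 59 -> window=[53, 68, 59] -> max=68
step 6: append 46 -> window=[68, 59, 46] -> max=68
step 7: append 68 -> window=[59, 46, 68] -> max=68
step 8: append 42 -> window=[46, 68, 42] -> max=68
Recorded maximums: 53 68 68 68 68 68
Changes between consecutive maximums: 1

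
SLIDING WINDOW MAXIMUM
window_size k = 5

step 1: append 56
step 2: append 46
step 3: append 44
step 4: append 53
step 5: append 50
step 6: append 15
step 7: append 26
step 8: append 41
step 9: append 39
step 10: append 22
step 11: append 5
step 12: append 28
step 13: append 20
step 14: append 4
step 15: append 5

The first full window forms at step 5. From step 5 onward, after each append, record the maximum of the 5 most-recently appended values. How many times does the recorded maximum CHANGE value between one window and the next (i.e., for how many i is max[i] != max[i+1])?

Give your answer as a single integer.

Answer: 5

Derivation:
step 1: append 56 -> window=[56] (not full yet)
step 2: append 46 -> window=[56, 46] (not full yet)
step 3: append 44 -> window=[56, 46, 44] (not full yet)
step 4: append 53 -> window=[56, 46, 44, 53] (not full yet)
step 5: append 50 -> window=[56, 46, 44, 53, 50] -> max=56
step 6: append 15 -> window=[46, 44, 53, 50, 15] -> max=53
step 7: append 26 -> window=[44, 53, 50, 15, 26] -> max=53
step 8: append 41 -> window=[53, 50, 15, 26, 41] -> max=53
step 9: append 39 -> window=[50, 15, 26, 41, 39] -> max=50
step 10: append 22 -> window=[15, 26, 41, 39, 22] -> max=41
step 11: append 5 -> window=[26, 41, 39, 22, 5] -> max=41
step 12: append 28 -> window=[41, 39, 22, 5, 28] -> max=41
step 13: append 20 -> window=[39, 22, 5, 28, 20] -> max=39
step 14: append 4 -> window=[22, 5, 28, 20, 4] -> max=28
step 15: append 5 -> window=[5, 28, 20, 4, 5] -> max=28
Recorded maximums: 56 53 53 53 50 41 41 41 39 28 28
Changes between consecutive maximums: 5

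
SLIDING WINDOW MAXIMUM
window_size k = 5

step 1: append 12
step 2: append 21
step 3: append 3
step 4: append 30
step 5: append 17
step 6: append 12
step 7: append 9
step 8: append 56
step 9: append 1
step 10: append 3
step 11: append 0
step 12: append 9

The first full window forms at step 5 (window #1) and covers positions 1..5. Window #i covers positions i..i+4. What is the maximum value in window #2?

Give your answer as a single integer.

step 1: append 12 -> window=[12] (not full yet)
step 2: append 21 -> window=[12, 21] (not full yet)
step 3: append 3 -> window=[12, 21, 3] (not full yet)
step 4: append 30 -> window=[12, 21, 3, 30] (not full yet)
step 5: append 17 -> window=[12, 21, 3, 30, 17] -> max=30
step 6: append 12 -> window=[21, 3, 30, 17, 12] -> max=30
Window #2 max = 30

Answer: 30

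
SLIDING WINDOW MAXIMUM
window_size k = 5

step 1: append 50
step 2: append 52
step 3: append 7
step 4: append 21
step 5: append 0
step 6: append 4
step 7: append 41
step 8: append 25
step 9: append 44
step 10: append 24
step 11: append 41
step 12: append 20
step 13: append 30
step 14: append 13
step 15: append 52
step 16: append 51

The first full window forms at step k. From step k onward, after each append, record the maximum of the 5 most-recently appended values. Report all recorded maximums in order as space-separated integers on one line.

Answer: 52 52 41 41 44 44 44 44 44 41 52 52

Derivation:
step 1: append 50 -> window=[50] (not full yet)
step 2: append 52 -> window=[50, 52] (not full yet)
step 3: append 7 -> window=[50, 52, 7] (not full yet)
step 4: append 21 -> window=[50, 52, 7, 21] (not full yet)
step 5: append 0 -> window=[50, 52, 7, 21, 0] -> max=52
step 6: append 4 -> window=[52, 7, 21, 0, 4] -> max=52
step 7: append 41 -> window=[7, 21, 0, 4, 41] -> max=41
step 8: append 25 -> window=[21, 0, 4, 41, 25] -> max=41
step 9: append 44 -> window=[0, 4, 41, 25, 44] -> max=44
step 10: append 24 -> window=[4, 41, 25, 44, 24] -> max=44
step 11: append 41 -> window=[41, 25, 44, 24, 41] -> max=44
step 12: append 20 -> window=[25, 44, 24, 41, 20] -> max=44
step 13: append 30 -> window=[44, 24, 41, 20, 30] -> max=44
step 14: append 13 -> window=[24, 41, 20, 30, 13] -> max=41
step 15: append 52 -> window=[41, 20, 30, 13, 52] -> max=52
step 16: append 51 -> window=[20, 30, 13, 52, 51] -> max=52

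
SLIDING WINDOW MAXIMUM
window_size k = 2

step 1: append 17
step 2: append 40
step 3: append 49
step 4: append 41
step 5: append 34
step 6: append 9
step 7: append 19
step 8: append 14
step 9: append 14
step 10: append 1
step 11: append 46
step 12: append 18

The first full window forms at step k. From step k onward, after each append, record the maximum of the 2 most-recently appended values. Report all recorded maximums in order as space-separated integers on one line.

step 1: append 17 -> window=[17] (not full yet)
step 2: append 40 -> window=[17, 40] -> max=40
step 3: append 49 -> window=[40, 49] -> max=49
step 4: append 41 -> window=[49, 41] -> max=49
step 5: append 34 -> window=[41, 34] -> max=41
step 6: append 9 -> window=[34, 9] -> max=34
step 7: append 19 -> window=[9, 19] -> max=19
step 8: append 14 -> window=[19, 14] -> max=19
step 9: append 14 -> window=[14, 14] -> max=14
step 10: append 1 -> window=[14, 1] -> max=14
step 11: append 46 -> window=[1, 46] -> max=46
step 12: append 18 -> window=[46, 18] -> max=46

Answer: 40 49 49 41 34 19 19 14 14 46 46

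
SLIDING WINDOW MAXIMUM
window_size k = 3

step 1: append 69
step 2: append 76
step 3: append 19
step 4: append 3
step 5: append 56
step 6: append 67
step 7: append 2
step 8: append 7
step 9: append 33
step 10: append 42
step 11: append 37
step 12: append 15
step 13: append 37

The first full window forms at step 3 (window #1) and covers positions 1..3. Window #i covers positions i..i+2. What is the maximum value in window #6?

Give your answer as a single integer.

step 1: append 69 -> window=[69] (not full yet)
step 2: append 76 -> window=[69, 76] (not full yet)
step 3: append 19 -> window=[69, 76, 19] -> max=76
step 4: append 3 -> window=[76, 19, 3] -> max=76
step 5: append 56 -> window=[19, 3, 56] -> max=56
step 6: append 67 -> window=[3, 56, 67] -> max=67
step 7: append 2 -> window=[56, 67, 2] -> max=67
step 8: append 7 -> window=[67, 2, 7] -> max=67
Window #6 max = 67

Answer: 67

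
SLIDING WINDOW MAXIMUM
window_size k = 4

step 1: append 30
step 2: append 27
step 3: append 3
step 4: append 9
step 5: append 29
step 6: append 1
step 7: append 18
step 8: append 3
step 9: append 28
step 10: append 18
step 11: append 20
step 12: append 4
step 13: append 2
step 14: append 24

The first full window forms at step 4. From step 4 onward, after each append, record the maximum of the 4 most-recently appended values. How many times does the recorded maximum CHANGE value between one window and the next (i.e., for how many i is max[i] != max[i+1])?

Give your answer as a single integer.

Answer: 4

Derivation:
step 1: append 30 -> window=[30] (not full yet)
step 2: append 27 -> window=[30, 27] (not full yet)
step 3: append 3 -> window=[30, 27, 3] (not full yet)
step 4: append 9 -> window=[30, 27, 3, 9] -> max=30
step 5: append 29 -> window=[27, 3, 9, 29] -> max=29
step 6: append 1 -> window=[3, 9, 29, 1] -> max=29
step 7: append 18 -> window=[9, 29, 1, 18] -> max=29
step 8: append 3 -> window=[29, 1, 18, 3] -> max=29
step 9: append 28 -> window=[1, 18, 3, 28] -> max=28
step 10: append 18 -> window=[18, 3, 28, 18] -> max=28
step 11: append 20 -> window=[3, 28, 18, 20] -> max=28
step 12: append 4 -> window=[28, 18, 20, 4] -> max=28
step 13: append 2 -> window=[18, 20, 4, 2] -> max=20
step 14: append 24 -> window=[20, 4, 2, 24] -> max=24
Recorded maximums: 30 29 29 29 29 28 28 28 28 20 24
Changes between consecutive maximums: 4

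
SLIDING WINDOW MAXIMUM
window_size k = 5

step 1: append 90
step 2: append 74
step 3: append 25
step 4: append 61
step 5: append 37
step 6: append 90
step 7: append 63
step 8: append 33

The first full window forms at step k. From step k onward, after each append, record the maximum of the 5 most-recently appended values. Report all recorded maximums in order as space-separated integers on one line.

Answer: 90 90 90 90

Derivation:
step 1: append 90 -> window=[90] (not full yet)
step 2: append 74 -> window=[90, 74] (not full yet)
step 3: append 25 -> window=[90, 74, 25] (not full yet)
step 4: append 61 -> window=[90, 74, 25, 61] (not full yet)
step 5: append 37 -> window=[90, 74, 25, 61, 37] -> max=90
step 6: append 90 -> window=[74, 25, 61, 37, 90] -> max=90
step 7: append 63 -> window=[25, 61, 37, 90, 63] -> max=90
step 8: append 33 -> window=[61, 37, 90, 63, 33] -> max=90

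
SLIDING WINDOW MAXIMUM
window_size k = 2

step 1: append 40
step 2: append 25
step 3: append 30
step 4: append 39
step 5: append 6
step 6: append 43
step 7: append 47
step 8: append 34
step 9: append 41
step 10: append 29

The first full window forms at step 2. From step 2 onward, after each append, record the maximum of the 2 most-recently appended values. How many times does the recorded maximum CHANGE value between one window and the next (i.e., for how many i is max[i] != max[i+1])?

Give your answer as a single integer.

Answer: 5

Derivation:
step 1: append 40 -> window=[40] (not full yet)
step 2: append 25 -> window=[40, 25] -> max=40
step 3: append 30 -> window=[25, 30] -> max=30
step 4: append 39 -> window=[30, 39] -> max=39
step 5: append 6 -> window=[39, 6] -> max=39
step 6: append 43 -> window=[6, 43] -> max=43
step 7: append 47 -> window=[43, 47] -> max=47
step 8: append 34 -> window=[47, 34] -> max=47
step 9: append 41 -> window=[34, 41] -> max=41
step 10: append 29 -> window=[41, 29] -> max=41
Recorded maximums: 40 30 39 39 43 47 47 41 41
Changes between consecutive maximums: 5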